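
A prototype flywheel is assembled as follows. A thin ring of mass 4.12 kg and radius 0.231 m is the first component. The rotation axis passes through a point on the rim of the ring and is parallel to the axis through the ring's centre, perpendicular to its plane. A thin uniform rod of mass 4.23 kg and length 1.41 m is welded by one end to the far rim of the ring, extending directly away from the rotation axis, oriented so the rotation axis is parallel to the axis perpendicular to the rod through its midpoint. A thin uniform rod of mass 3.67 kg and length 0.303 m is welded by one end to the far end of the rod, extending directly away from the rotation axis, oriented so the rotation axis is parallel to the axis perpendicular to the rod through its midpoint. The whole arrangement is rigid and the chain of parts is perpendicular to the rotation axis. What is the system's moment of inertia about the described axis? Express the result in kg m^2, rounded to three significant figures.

Thin ring: I_cm = MR² = (4.12)(0.231)² = 0.21985 kg m^2; centre at d = 0.231 m, so I = I_cm + Md² gives I = 0.21985 + (4.12)(0.231)² = 0.43969 kg m^2.
Thin rod: I_cm = (1/12)ML² = (1/12)(4.23)(1.41)² = 0.70081 kg m^2; centre at d = 0.231 + 0.231 + 0.705 = 1.167 m, so I = I_cm + Md² gives I = 0.70081 + (4.23)(1.167)² = 6.4616 kg m^2.
Thin rod: I_cm = (1/12)ML² = (1/12)(3.67)(0.303)² = 0.028078 kg m^2; centre at d = 0.231 + 0.231 + 0.705 + 0.705 + 0.1515 = 2.0235 m, so I = I_cm + Md² gives I = 0.028078 + (3.67)(2.0235)² = 15.055 kg m^2.
Total I = 0.43969 + 6.4616 + 15.055 = 21.956 kg m^2.

22.0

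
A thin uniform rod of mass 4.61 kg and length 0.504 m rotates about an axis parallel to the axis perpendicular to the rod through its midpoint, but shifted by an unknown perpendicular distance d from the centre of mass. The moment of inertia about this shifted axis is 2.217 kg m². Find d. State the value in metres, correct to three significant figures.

0.678

About the centre-of-mass axis, I_cm = (1/12)ML² = (1/12)(4.61)(0.504)² = 0.097584 kg m².
Parallel axis theorem: I = I_cm + Md², so Md² = 2.217 − 0.097584 = 2.1194 kg m².
d = √(2.1194 / 4.61) = 0.67804 m.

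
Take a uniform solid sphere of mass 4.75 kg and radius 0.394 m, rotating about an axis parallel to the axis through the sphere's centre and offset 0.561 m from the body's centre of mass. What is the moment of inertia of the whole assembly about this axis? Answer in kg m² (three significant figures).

1.79

I_cm = (2/5)MR² = (2/5)(4.75)(0.394)² = 0.29495 kg m²; centre at d = 0.561 m, so I = I_cm + Md² gives I = 0.29495 + (4.75)(0.561)² = 1.7899 kg m².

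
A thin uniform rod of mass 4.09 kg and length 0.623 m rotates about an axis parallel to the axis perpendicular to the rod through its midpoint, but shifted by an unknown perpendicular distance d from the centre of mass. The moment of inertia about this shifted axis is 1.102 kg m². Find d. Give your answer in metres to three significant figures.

0.487

About the centre-of-mass axis, I_cm = (1/12)ML² = (1/12)(4.09)(0.623)² = 0.13229 kg m².
Parallel axis theorem: I = I_cm + Md², so Md² = 1.102 − 0.13229 = 0.96971 kg m².
d = √(0.96971 / 4.09) = 0.48692 m.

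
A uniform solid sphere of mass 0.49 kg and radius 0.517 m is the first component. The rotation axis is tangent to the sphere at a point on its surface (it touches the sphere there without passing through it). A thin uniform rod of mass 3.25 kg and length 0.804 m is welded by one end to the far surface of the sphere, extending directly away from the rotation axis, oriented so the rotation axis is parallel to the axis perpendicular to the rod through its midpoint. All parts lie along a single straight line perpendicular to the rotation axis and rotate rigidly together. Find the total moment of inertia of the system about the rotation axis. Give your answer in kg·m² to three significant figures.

7.06

Solid sphere: I_cm = (2/5)MR² = (2/5)(0.49)(0.517)² = 0.052389 kg·m²; centre at d = 0.517 m, so I = I_cm + Md² gives I = 0.052389 + (0.49)(0.517)² = 0.18336 kg·m².
Thin rod: I_cm = (1/12)ML² = (1/12)(3.25)(0.804)² = 0.17507 kg·m²; centre at d = 0.517 + 0.517 + 0.402 = 1.436 m, so I = I_cm + Md² gives I = 0.17507 + (3.25)(1.436)² = 6.8769 kg·m².
Total I = 0.18336 + 6.8769 = 7.0602 kg·m².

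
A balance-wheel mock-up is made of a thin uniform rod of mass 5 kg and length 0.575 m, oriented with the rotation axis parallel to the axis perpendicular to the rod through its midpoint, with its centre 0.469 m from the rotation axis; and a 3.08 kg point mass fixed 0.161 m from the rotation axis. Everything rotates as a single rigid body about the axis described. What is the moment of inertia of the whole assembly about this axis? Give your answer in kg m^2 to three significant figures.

1.32

Thin rod: I_cm = (1/12)ML² = (1/12)(5)(0.575)² = 0.13776 kg m^2; centre at d = 0.469 m, so the parallel axis theorem gives I = 0.13776 + (5)(0.469)² = 1.2376 kg m^2.
Point mass: I_cm = 0; centre at d = 0.161 m, so the parallel axis theorem gives I = 0 + (3.08)(0.161)² = 0.079837 kg m^2.
Total I = 1.2376 + 0.079837 = 1.3174 kg m^2.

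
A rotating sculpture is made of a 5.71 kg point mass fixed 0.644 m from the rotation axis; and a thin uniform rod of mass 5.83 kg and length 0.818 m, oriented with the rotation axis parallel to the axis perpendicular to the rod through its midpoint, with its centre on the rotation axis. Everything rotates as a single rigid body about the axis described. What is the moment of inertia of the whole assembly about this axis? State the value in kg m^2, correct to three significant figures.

Point mass: I_cm = 0; centre at d = 0.644 m, so I = I_cm + Md² gives I = 0 + (5.71)(0.644)² = 2.3681 kg m^2.
Thin rod: I_cm = (1/12)ML² = (1/12)(5.83)(0.818)² = 0.32508 kg m^2; axis through the centre, so I = 0.32508 kg m^2.
Total I = 2.3681 + 0.32508 = 2.6932 kg m^2.

2.69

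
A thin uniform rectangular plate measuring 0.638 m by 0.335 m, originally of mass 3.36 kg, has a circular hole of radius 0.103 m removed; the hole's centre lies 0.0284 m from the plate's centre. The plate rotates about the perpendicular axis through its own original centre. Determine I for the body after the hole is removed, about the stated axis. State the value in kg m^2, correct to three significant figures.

0.142

Unpierced body about its centre: I₀ = (1/12)M(a²+b²) = (1/12)(3.36)[(0.638)² + (0.335)²] = 0.1454 kg m^2.
The removed disk has mass m = M·πr²/(ab) = (3.36)·π(0.103)²/(0.638·0.335) = 0.52396 kg (same uniform areal density).
Its moment of inertia about the rotation axis (parallel-axis theorem): I_hole = (1/2)mr² + md² = (1/2)(0.52396)(0.103)² + (0.52396)(0.0284)² = 0.003202 kg m^2.
Treating the hole as negative mass, I = I₀ − I_hole = 0.1454 − 0.003202 = 0.14219 kg m^2.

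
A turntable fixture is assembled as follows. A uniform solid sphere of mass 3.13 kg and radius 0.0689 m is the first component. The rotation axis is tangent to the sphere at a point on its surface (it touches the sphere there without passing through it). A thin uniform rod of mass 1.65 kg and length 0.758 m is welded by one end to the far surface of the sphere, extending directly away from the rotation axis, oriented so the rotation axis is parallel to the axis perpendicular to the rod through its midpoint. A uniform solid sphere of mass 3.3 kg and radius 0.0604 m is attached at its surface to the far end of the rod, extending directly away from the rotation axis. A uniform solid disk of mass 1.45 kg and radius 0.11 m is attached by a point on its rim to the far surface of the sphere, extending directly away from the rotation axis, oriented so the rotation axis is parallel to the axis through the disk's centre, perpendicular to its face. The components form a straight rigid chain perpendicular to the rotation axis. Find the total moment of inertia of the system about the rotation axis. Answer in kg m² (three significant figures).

5.41

Solid sphere: I_cm = (2/5)MR² = (2/5)(3.13)(0.0689)² = 0.0059435 kg m²; centre at d = 0.0689 m, so I = I_cm + Md² gives I = 0.0059435 + (3.13)(0.0689)² = 0.020802 kg m².
Thin rod: I_cm = (1/12)ML² = (1/12)(1.65)(0.758)² = 0.079003 kg m²; centre at d = 0.0689 + 0.0689 + 0.379 = 0.5168 m, so I = I_cm + Md² gives I = 0.079003 + (1.65)(0.5168)² = 0.51969 kg m².
Solid sphere: I_cm = (2/5)MR² = (2/5)(3.3)(0.0604)² = 0.0048156 kg m²; centre at d = 0.0689 + 0.0689 + 0.379 + 0.379 + 0.0604 = 0.9562 m, so I = I_cm + Md² gives I = 0.0048156 + (3.3)(0.9562)² = 3.0221 kg m².
Solid disk: I_cm = (1/2)MR² = (1/2)(1.45)(0.11)² = 0.0087725 kg m²; centre at d = 0.0689 + 0.0689 + 0.379 + 0.379 + 0.0604 + 0.0604 + 0.11 = 1.1266 m, so I = I_cm + Md² gives I = 0.0087725 + (1.45)(1.1266)² = 1.8492 kg m².
Total I = 0.020802 + 0.51969 + 3.0221 + 1.8492 = 5.4117 kg m².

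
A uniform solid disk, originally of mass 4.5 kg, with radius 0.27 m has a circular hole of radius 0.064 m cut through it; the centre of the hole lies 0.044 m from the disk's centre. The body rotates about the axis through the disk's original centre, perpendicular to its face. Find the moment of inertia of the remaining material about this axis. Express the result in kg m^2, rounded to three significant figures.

0.163

Unpierced body about its centre: I₀ = (1/2)MR² = (1/2)(4.5)(0.27)² = 0.16403 kg m^2.
The removed disk has mass m = M·(r/R)² = (4.5)(0.064/0.27)² = 0.25284 kg (same uniform areal density).
Its moment of inertia about the rotation axis (parallel-axis theorem): I_hole = (1/2)mr² + md² = (1/2)(0.25284)(0.064)² + (0.25284)(0.044)² = 0.0010073 kg m^2.
Treating the hole as negative mass, I = I₀ − I_hole = 0.16403 − 0.0010073 = 0.16302 kg m^2.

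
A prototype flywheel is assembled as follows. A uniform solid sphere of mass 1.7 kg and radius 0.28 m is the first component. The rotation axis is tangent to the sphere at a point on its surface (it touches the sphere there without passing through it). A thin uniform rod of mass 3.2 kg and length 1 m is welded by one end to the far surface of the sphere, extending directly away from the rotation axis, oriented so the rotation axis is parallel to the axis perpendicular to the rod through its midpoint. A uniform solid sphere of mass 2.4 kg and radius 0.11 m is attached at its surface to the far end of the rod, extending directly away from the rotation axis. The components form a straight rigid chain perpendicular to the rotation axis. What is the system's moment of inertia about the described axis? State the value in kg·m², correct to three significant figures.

10.8

Solid sphere: I_cm = (2/5)MR² = (2/5)(1.7)(0.28)² = 0.053312 kg·m²; centre at d = 0.28 m, so I = I_cm + Md² gives I = 0.053312 + (1.7)(0.28)² = 0.18659 kg·m².
Thin rod: I_cm = (1/12)ML² = (1/12)(3.2)(1)² = 0.26667 kg·m²; centre at d = 0.28 + 0.28 + 0.5 = 1.06 m, so I = I_cm + Md² gives I = 0.26667 + (3.2)(1.06)² = 3.8622 kg·m².
Solid sphere: I_cm = (2/5)MR² = (2/5)(2.4)(0.11)² = 0.011616 kg·m²; centre at d = 0.28 + 0.28 + 0.5 + 0.5 + 0.11 = 1.67 m, so I = I_cm + Md² gives I = 0.011616 + (2.4)(1.67)² = 6.705 kg·m².
Total I = 0.18659 + 3.8622 + 6.705 = 10.754 kg·m².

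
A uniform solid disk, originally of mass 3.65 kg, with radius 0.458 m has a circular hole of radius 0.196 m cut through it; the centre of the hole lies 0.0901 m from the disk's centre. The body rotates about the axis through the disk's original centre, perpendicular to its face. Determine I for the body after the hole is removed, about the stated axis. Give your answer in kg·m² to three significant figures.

0.365

Unpierced body about its centre: I₀ = (1/2)MR² = (1/2)(3.65)(0.458)² = 0.38282 kg·m².
The removed disk has mass m = M·(r/R)² = (3.65)(0.196/0.458)² = 0.66846 kg (same uniform areal density).
Its moment of inertia about the rotation axis (parallel-axis theorem): I_hole = (1/2)mr² + md² = (1/2)(0.66846)(0.196)² + (0.66846)(0.0901)² = 0.018266 kg·m².
Treating the hole as negative mass, I = I₀ − I_hole = 0.38282 − 0.018266 = 0.36455 kg·m².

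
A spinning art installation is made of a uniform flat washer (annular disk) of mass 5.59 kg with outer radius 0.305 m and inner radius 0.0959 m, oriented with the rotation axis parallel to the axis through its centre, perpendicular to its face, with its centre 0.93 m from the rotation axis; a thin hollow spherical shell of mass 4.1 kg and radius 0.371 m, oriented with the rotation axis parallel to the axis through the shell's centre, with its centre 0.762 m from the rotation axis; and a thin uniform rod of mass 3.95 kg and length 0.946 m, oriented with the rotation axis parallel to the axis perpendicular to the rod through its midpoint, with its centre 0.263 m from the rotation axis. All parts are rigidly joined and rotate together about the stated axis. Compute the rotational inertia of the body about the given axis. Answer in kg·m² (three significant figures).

Annular disk: I_cm = (1/2)M(R²+r²) = (1/2)(5.59)[(0.305)² + (0.0959)²] = 0.28571 kg·m²; centre at d = 0.93 m, so the parallel axis theorem gives I = 0.28571 + (5.59)(0.93)² = 5.1205 kg·m².
Spherical shell: I_cm = (2/3)MR² = (2/3)(4.1)(0.371)² = 0.37622 kg·m²; centre at d = 0.762 m, so the parallel axis theorem gives I = 0.37622 + (4.1)(0.762)² = 2.7569 kg·m².
Thin rod: I_cm = (1/12)ML² = (1/12)(3.95)(0.946)² = 0.29458 kg·m²; centre at d = 0.263 m, so the parallel axis theorem gives I = 0.29458 + (3.95)(0.263)² = 0.56779 kg·m².
Total I = 5.1205 + 2.7569 + 0.56779 = 8.4452 kg·m².

8.45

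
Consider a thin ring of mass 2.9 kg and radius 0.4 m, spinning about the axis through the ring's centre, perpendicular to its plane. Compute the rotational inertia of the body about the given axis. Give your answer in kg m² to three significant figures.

0.464

I_cm = MR² = (2.9)(0.4)² = 0.464 kg m²; axis through the centre, so I = 0.464 kg m².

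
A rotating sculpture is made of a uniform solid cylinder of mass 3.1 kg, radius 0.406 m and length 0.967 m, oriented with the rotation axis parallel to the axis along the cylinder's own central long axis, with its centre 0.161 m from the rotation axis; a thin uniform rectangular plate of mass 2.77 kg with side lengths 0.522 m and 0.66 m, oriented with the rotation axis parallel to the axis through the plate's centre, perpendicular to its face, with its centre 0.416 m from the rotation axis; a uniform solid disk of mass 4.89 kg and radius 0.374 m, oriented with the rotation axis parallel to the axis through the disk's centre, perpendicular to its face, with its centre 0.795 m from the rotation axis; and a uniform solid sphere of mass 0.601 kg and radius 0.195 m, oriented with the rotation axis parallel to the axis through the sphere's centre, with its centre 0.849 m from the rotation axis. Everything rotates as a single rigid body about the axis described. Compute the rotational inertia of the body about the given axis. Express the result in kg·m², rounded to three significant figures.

Solid cylinder: I_cm = (1/2)MR² = (1/2)(3.1)(0.406)² = 0.2555 kg·m²; centre at d = 0.161 m, so the parallel axis theorem gives I = 0.2555 + (3.1)(0.161)² = 0.33585 kg·m².
Rectangular plate: I_cm = (1/12)M(a²+b²) = (1/12)(2.77)[(0.522)² + (0.66)²] = 0.16345 kg·m²; centre at d = 0.416 m, so the parallel axis theorem gives I = 0.16345 + (2.77)(0.416)² = 0.64281 kg·m².
Solid disk: I_cm = (1/2)MR² = (1/2)(4.89)(0.374)² = 0.342 kg·m²; centre at d = 0.795 m, so the parallel axis theorem gives I = 0.342 + (4.89)(0.795)² = 3.4326 kg·m².
Solid sphere: I_cm = (2/5)MR² = (2/5)(0.601)(0.195)² = 0.0091412 kg·m²; centre at d = 0.849 m, so the parallel axis theorem gives I = 0.0091412 + (0.601)(0.849)² = 0.44234 kg·m².
Total I = 0.33585 + 0.64281 + 3.4326 + 0.44234 = 4.8536 kg·m².

4.85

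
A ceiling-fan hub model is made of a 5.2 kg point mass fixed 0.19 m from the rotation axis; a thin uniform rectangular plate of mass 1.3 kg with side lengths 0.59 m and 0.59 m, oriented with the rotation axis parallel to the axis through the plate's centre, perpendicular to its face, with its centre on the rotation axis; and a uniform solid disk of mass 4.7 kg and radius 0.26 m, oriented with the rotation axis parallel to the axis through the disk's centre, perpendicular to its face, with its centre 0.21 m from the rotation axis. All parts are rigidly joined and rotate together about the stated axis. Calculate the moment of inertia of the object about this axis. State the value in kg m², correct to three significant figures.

0.629

Point mass: I_cm = 0; centre at d = 0.19 m, so I = I_cm + Md² gives I = 0 + (5.2)(0.19)² = 0.18772 kg m².
Rectangular plate: I_cm = (1/12)M(a²+b²) = (1/12)(1.3)[(0.59)² + (0.59)²] = 0.075422 kg m²; axis through the centre, so I = 0.075422 kg m².
Solid disk: I_cm = (1/2)MR² = (1/2)(4.7)(0.26)² = 0.15886 kg m²; centre at d = 0.21 m, so I = I_cm + Md² gives I = 0.15886 + (4.7)(0.21)² = 0.36613 kg m².
Total I = 0.18772 + 0.075422 + 0.36613 = 0.62927 kg m².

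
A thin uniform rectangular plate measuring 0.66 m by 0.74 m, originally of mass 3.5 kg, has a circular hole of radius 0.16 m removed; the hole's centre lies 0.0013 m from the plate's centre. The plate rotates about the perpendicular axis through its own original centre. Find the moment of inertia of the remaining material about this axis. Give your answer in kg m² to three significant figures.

Unpierced body about its centre: I₀ = (1/12)M(a²+b²) = (1/12)(3.5)[(0.66)² + (0.74)²] = 0.28677 kg m².
The removed disk has mass m = M·πr²/(ab) = (3.5)·π(0.16)²/(0.66·0.74) = 0.57634 kg (same uniform areal density).
Its moment of inertia about the rotation axis (parallel-axis theorem): I_hole = (1/2)mr² + md² = (1/2)(0.57634)(0.16)² + (0.57634)(0.0013)² = 0.0073782 kg m².
Treating the hole as negative mass, I = I₀ − I_hole = 0.28677 − 0.0073782 = 0.27939 kg m².

0.279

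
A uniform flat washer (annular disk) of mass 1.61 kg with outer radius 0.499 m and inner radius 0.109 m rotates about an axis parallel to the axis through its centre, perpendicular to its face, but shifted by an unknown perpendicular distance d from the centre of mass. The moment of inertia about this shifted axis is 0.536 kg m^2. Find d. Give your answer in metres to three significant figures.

0.450

About the centre-of-mass axis, I_cm = (1/2)M(R²+r²) = (1/2)(1.61)[(0.499)² + (0.109)²] = 0.21001 kg m^2.
Parallel axis theorem: I = I_cm + Md², so Md² = 0.536 − 0.21001 = 0.32599 kg m^2.
d = √(0.32599 / 1.61) = 0.44998 m.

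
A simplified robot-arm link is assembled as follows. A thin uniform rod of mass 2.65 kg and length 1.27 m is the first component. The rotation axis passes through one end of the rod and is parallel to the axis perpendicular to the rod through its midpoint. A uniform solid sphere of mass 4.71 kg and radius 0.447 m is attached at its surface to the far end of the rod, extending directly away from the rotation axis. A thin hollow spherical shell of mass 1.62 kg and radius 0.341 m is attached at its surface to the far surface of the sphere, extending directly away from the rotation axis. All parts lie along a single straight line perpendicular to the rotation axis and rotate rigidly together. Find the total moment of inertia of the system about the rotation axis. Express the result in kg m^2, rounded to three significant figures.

Thin rod: I_cm = (1/12)ML² = (1/12)(2.65)(1.27)² = 0.35618 kg m^2; centre at d = 0.635 m, so I = I_cm + Md² gives I = 0.35618 + (2.65)(0.635)² = 1.4247 kg m^2.
Solid sphere: I_cm = (2/5)MR² = (2/5)(4.71)(0.447)² = 0.37644 kg m^2; centre at d = 0.635 + 0.635 + 0.447 = 1.717 m, so I = I_cm + Md² gives I = 0.37644 + (4.71)(1.717)² = 14.262 kg m^2.
Spherical shell: I_cm = (2/3)MR² = (2/3)(1.62)(0.341)² = 0.12558 kg m^2; centre at d = 0.635 + 0.635 + 0.447 + 0.447 + 0.341 = 2.505 m, so I = I_cm + Md² gives I = 0.12558 + (1.62)(2.505)² = 10.291 kg m^2.
Total I = 1.4247 + 14.262 + 10.291 = 25.978 kg m^2.

26.0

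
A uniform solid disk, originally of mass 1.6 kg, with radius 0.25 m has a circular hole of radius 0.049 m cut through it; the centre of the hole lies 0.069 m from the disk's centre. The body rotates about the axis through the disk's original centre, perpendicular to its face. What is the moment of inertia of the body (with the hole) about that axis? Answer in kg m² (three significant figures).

0.0496

Unpierced body about its centre: I₀ = (1/2)MR² = (1/2)(1.6)(0.25)² = 0.05 kg m².
The removed disk has mass m = M·(r/R)² = (1.6)(0.049/0.25)² = 0.061466 kg (same uniform areal density).
Its moment of inertia about the rotation axis (parallel-axis theorem): I_hole = (1/2)mr² + md² = (1/2)(0.061466)(0.049)² + (0.061466)(0.069)² = 0.00036643 kg m².
Treating the hole as negative mass, I = I₀ − I_hole = 0.05 − 0.00036643 = 0.049634 kg m².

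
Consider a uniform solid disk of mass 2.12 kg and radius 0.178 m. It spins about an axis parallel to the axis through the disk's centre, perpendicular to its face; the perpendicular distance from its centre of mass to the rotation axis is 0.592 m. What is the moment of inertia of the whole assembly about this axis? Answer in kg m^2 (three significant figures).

I_cm = (1/2)MR² = (1/2)(2.12)(0.178)² = 0.033585 kg m^2; centre at d = 0.592 m, so the parallel axis theorem gives I = 0.033585 + (2.12)(0.592)² = 0.77657 kg m^2.

0.777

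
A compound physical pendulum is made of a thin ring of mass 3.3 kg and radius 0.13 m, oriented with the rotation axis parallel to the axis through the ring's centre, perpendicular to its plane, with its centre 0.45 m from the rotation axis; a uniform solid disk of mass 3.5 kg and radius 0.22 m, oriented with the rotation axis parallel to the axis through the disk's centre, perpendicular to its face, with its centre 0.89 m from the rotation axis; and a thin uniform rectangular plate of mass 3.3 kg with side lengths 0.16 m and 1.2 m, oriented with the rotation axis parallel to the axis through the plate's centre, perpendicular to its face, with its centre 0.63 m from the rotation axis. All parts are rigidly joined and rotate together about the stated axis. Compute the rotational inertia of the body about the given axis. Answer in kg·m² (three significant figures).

5.29

Thin ring: I_cm = MR² = (3.3)(0.13)² = 0.05577 kg·m²; centre at d = 0.45 m, so I = I_cm + Md² gives I = 0.05577 + (3.3)(0.45)² = 0.72402 kg·m².
Solid disk: I_cm = (1/2)MR² = (1/2)(3.5)(0.22)² = 0.0847 kg·m²; centre at d = 0.89 m, so I = I_cm + Md² gives I = 0.0847 + (3.5)(0.89)² = 2.8571 kg·m².
Rectangular plate: I_cm = (1/12)M(a²+b²) = (1/12)(3.3)[(0.16)² + (1.2)²] = 0.40304 kg·m²; centre at d = 0.63 m, so I = I_cm + Md² gives I = 0.40304 + (3.3)(0.63)² = 1.7128 kg·m².
Total I = 0.72402 + 2.8571 + 1.7128 = 5.2939 kg·m².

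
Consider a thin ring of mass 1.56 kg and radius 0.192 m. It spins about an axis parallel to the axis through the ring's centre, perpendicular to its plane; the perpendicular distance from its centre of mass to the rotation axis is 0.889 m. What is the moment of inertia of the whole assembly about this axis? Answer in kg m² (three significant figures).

1.29

I_cm = MR² = (1.56)(0.192)² = 0.057508 kg m²; centre at d = 0.889 m, so I = I_cm + Md² gives I = 0.057508 + (1.56)(0.889)² = 1.2904 kg m².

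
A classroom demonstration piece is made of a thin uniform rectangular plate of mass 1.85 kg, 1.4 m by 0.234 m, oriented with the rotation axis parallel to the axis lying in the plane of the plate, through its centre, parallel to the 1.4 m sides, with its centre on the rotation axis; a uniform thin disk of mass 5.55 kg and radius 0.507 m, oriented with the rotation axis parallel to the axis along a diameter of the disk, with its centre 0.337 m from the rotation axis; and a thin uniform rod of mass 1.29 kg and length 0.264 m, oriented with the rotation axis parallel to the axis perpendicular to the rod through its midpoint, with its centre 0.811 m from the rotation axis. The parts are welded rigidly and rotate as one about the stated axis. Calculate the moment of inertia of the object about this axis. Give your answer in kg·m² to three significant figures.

1.85

Rectangular plate: I_cm = (1/12)Mb² = (1/12)(1.85)(0.234)² = 0.0084416 kg·m²; axis through the centre, so I = 0.0084416 kg·m².
Thin disk: I_cm = (1/4)MR² = (1/4)(5.55)(0.507)² = 0.35666 kg·m²; centre at d = 0.337 m, so the parallel axis theorem gives I = 0.35666 + (5.55)(0.337)² = 0.98696 kg·m².
Thin rod: I_cm = (1/12)ML² = (1/12)(1.29)(0.264)² = 0.0074923 kg·m²; centre at d = 0.811 m, so the parallel axis theorem gives I = 0.0074923 + (1.29)(0.811)² = 0.85595 kg·m².
Total I = 0.0084416 + 0.98696 + 0.85595 = 1.8514 kg·m².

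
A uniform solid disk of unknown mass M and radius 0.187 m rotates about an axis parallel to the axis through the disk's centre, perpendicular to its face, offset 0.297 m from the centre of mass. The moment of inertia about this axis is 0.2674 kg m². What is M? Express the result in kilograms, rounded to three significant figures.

2.53

I = I_cm + Md² = (1/2)MR² + Md² = M·[0.5·(0.187)² + (0.297)²] = M·0.10569.
So M = 0.2674 / 0.10569 = 2.53 kg.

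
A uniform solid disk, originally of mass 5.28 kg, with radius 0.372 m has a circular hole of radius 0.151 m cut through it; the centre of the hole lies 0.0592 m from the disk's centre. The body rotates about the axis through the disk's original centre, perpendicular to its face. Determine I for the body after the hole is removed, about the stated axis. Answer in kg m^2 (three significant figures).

0.352

Unpierced body about its centre: I₀ = (1/2)MR² = (1/2)(5.28)(0.372)² = 0.36533 kg m^2.
The removed disk has mass m = M·(r/R)² = (5.28)(0.151/0.372)² = 0.86997 kg (same uniform areal density).
Its moment of inertia about the rotation axis (parallel-axis theorem): I_hole = (1/2)mr² + md² = (1/2)(0.86997)(0.151)² + (0.86997)(0.0592)² = 0.012967 kg m^2.
Treating the hole as negative mass, I = I₀ − I_hole = 0.36533 − 0.012967 = 0.35237 kg m^2.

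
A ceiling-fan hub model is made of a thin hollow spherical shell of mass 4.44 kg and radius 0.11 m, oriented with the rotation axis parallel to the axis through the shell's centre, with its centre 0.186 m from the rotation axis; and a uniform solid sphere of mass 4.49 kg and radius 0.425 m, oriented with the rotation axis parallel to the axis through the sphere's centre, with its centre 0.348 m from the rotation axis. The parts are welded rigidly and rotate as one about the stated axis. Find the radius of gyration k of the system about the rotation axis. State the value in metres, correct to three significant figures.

Spherical shell: I_cm = (2/3)MR² = (2/3)(4.44)(0.11)² = 0.035816 kg m²; centre at d = 0.186 m, so I = I_cm + Md² gives I = 0.035816 + (4.44)(0.186)² = 0.18942 kg m².
Solid sphere: I_cm = (2/5)MR² = (2/5)(4.49)(0.425)² = 0.3244 kg m²; centre at d = 0.348 m, so I = I_cm + Md² gives I = 0.3244 + (4.49)(0.348)² = 0.86816 kg m².
Total I = 1.0576 kg m²; total mass M = 8.93 kg.
k = √(I/M) = √(1.0576/8.93) = 0.34414 m.

0.344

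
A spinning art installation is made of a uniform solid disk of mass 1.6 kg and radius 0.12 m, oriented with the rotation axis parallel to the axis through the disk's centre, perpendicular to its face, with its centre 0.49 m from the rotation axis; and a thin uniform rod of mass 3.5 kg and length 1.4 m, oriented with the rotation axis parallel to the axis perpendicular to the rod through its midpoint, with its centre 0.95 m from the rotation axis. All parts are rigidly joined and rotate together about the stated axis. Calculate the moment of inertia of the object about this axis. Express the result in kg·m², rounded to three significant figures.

4.13

Solid disk: I_cm = (1/2)MR² = (1/2)(1.6)(0.12)² = 0.01152 kg·m²; centre at d = 0.49 m, so the parallel axis theorem gives I = 0.01152 + (1.6)(0.49)² = 0.39568 kg·m².
Thin rod: I_cm = (1/12)ML² = (1/12)(3.5)(1.4)² = 0.57167 kg·m²; centre at d = 0.95 m, so the parallel axis theorem gives I = 0.57167 + (3.5)(0.95)² = 3.7304 kg·m².
Total I = 0.39568 + 3.7304 = 4.1261 kg·m².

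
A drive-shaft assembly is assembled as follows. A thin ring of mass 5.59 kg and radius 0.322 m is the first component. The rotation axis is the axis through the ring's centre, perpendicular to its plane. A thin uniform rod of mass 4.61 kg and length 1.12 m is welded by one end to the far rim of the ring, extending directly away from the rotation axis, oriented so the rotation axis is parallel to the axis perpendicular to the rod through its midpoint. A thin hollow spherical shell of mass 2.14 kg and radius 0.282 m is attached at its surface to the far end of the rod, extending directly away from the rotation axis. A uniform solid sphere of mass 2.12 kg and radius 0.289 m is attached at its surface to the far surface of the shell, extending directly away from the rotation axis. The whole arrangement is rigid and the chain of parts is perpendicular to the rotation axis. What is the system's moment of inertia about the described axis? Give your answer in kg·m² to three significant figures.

Thin ring: I_cm = MR² = (5.59)(0.322)² = 0.57959 kg·m²; axis through the centre, so I = 0.57959 kg·m².
Thin rod: I_cm = (1/12)ML² = (1/12)(4.61)(1.12)² = 0.4819 kg·m²; centre at d = 0.322 + 0.56 = 0.882 m, so the parallel axis theorem gives I = 0.4819 + (4.61)(0.882)² = 4.0681 kg·m².
Spherical shell: I_cm = (2/3)MR² = (2/3)(2.14)(0.282)² = 0.11345 kg·m²; centre at d = 0.322 + 0.56 + 0.56 + 0.282 = 1.724 m, so the parallel axis theorem gives I = 0.11345 + (2.14)(1.724)² = 6.4739 kg·m².
Solid sphere: I_cm = (2/5)MR² = (2/5)(2.12)(0.289)² = 0.070826 kg·m²; centre at d = 0.322 + 0.56 + 0.56 + 0.282 + 0.282 + 0.289 = 2.295 m, so the parallel axis theorem gives I = 0.070826 + (2.12)(2.295)² = 11.237 kg·m².
Total I = 0.57959 + 4.0681 + 6.4739 + 11.237 = 22.359 kg·m².

22.4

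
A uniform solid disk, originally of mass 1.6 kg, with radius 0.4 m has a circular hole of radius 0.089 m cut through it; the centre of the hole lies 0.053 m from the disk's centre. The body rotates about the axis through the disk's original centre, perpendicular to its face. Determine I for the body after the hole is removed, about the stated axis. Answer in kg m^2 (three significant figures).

0.127

Unpierced body about its centre: I₀ = (1/2)MR² = (1/2)(1.6)(0.4)² = 0.128 kg m^2.
The removed disk has mass m = M·(r/R)² = (1.6)(0.089/0.4)² = 0.07921 kg (same uniform areal density).
Its moment of inertia about the rotation axis (parallel-axis theorem): I_hole = (1/2)mr² + md² = (1/2)(0.07921)(0.089)² + (0.07921)(0.053)² = 0.00053621 kg m^2.
Treating the hole as negative mass, I = I₀ − I_hole = 0.128 − 0.00053621 = 0.12746 kg m^2.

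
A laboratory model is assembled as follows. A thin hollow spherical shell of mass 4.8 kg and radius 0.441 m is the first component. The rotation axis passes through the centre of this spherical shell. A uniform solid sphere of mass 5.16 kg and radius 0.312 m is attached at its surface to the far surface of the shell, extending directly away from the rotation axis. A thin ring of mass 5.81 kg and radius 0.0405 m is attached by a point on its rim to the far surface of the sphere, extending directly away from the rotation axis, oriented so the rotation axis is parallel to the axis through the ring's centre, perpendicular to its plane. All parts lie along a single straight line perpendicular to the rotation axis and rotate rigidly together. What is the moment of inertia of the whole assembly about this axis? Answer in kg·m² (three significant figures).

Spherical shell: I_cm = (2/3)MR² = (2/3)(4.8)(0.441)² = 0.62234 kg·m²; axis through the centre, so I = 0.62234 kg·m².
Solid sphere: I_cm = (2/5)MR² = (2/5)(5.16)(0.312)² = 0.20092 kg·m²; centre at d = 0.441 + 0.312 = 0.753 m, so I = I_cm + Md² gives I = 0.20092 + (5.16)(0.753)² = 3.1267 kg·m².
Thin ring: I_cm = MR² = (5.81)(0.0405)² = 0.0095299 kg·m²; centre at d = 0.441 + 0.312 + 0.312 + 0.0405 = 1.1055 m, so I = I_cm + Md² gives I = 0.0095299 + (5.81)(1.1055)² = 7.1101 kg·m².
Total I = 0.62234 + 3.1267 + 7.1101 = 10.859 kg·m².

10.9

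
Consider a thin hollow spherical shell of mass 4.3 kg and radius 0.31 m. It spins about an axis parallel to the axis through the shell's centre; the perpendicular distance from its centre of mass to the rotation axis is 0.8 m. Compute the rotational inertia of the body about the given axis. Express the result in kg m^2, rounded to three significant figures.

3.03

I_cm = (2/3)MR² = (2/3)(4.3)(0.31)² = 0.27549 kg m^2; centre at d = 0.8 m, so I = I_cm + Md² gives I = 0.27549 + (4.3)(0.8)² = 3.0275 kg m^2.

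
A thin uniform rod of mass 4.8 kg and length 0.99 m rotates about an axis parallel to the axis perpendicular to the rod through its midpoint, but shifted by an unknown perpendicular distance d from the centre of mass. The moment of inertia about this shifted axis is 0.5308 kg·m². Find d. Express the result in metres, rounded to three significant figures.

0.170

About the centre-of-mass axis, I_cm = (1/12)ML² = (1/12)(4.8)(0.99)² = 0.39204 kg·m².
Parallel axis theorem: I = I_cm + Md², so Md² = 0.5308 − 0.39204 = 0.13876 kg·m².
d = √(0.13876 / 4.8) = 0.17002 m.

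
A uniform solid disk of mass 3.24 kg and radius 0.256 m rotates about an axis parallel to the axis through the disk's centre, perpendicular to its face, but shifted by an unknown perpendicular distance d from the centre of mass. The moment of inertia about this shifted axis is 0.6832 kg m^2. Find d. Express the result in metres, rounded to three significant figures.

About the centre-of-mass axis, I_cm = (1/2)MR² = (1/2)(3.24)(0.256)² = 0.10617 kg m^2.
Parallel axis theorem: I = I_cm + Md², so Md² = 0.6832 − 0.10617 = 0.57703 kg m^2.
d = √(0.57703 / 3.24) = 0.42201 m.

0.422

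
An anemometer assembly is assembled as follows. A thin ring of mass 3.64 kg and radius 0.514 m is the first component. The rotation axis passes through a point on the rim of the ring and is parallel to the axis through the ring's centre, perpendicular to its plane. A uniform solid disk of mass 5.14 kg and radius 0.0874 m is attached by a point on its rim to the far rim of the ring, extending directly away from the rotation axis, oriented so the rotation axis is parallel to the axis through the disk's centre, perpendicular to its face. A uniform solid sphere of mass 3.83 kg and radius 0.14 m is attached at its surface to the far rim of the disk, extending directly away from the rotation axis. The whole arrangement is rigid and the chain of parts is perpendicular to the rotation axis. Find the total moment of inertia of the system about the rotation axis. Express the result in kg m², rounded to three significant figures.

15.3

Thin ring: I_cm = MR² = (3.64)(0.514)² = 0.96167 kg m²; centre at d = 0.514 m, so I = I_cm + Md² gives I = 0.96167 + (3.64)(0.514)² = 1.9233 kg m².
Solid disk: I_cm = (1/2)MR² = (1/2)(5.14)(0.0874)² = 0.019632 kg m²; centre at d = 0.514 + 0.514 + 0.0874 = 1.1154 m, so I = I_cm + Md² gives I = 0.019632 + (5.14)(1.1154)² = 6.4144 kg m².
Solid sphere: I_cm = (2/5)MR² = (2/5)(3.83)(0.14)² = 0.030027 kg m²; centre at d = 0.514 + 0.514 + 0.0874 + 0.0874 + 0.14 = 1.3428 m, so I = I_cm + Md² gives I = 0.030027 + (3.83)(1.3428)² = 6.9359 kg m².
Total I = 1.9233 + 6.4144 + 6.9359 = 15.274 kg m².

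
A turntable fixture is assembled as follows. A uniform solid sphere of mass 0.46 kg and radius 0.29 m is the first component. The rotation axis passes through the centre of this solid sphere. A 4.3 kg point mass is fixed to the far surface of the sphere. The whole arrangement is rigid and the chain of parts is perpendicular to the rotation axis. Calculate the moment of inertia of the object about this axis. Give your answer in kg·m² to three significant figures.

Solid sphere: I_cm = (2/5)MR² = (2/5)(0.46)(0.29)² = 0.015474 kg·m²; axis through the centre, so I = 0.015474 kg·m².
Point mass: I_cm = 0; centre at d = 0.29 m, so the parallel axis theorem gives I = 0 + (4.3)(0.29)² = 0.36163 kg·m².
Total I = 0.015474 + 0.36163 = 0.3771 kg·m².

0.377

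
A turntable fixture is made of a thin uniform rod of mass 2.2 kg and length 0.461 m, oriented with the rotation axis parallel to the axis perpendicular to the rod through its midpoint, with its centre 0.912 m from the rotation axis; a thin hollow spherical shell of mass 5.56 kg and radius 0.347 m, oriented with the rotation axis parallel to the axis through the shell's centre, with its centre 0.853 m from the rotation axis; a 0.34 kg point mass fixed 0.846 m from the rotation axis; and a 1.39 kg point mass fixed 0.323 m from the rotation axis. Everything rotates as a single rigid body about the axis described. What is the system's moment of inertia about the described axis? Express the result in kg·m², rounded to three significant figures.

6.75

Thin rod: I_cm = (1/12)ML² = (1/12)(2.2)(0.461)² = 0.038962 kg·m²; centre at d = 0.912 m, so the parallel axis theorem gives I = 0.038962 + (2.2)(0.912)² = 1.8688 kg·m².
Spherical shell: I_cm = (2/3)MR² = (2/3)(5.56)(0.347)² = 0.44632 kg·m²; centre at d = 0.853 m, so the parallel axis theorem gives I = 0.44632 + (5.56)(0.853)² = 4.4918 kg·m².
Point mass: I_cm = 0; centre at d = 0.846 m, so the parallel axis theorem gives I = 0 + (0.34)(0.846)² = 0.24334 kg·m².
Point mass: I_cm = 0; centre at d = 0.323 m, so the parallel axis theorem gives I = 0 + (1.39)(0.323)² = 0.14502 kg·m².
Total I = 1.8688 + 4.4918 + 0.24334 + 0.14502 = 6.749 kg·m².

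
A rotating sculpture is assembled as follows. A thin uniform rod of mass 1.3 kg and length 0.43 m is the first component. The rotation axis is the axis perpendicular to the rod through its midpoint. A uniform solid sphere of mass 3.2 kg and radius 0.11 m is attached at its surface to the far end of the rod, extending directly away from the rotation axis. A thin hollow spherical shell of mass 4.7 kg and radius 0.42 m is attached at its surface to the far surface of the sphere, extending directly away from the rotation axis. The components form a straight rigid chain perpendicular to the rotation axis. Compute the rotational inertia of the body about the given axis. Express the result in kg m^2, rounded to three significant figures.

Thin rod: I_cm = (1/12)ML² = (1/12)(1.3)(0.43)² = 0.020031 kg m^2; axis through the centre, so I = 0.020031 kg m^2.
Solid sphere: I_cm = (2/5)MR² = (2/5)(3.2)(0.11)² = 0.015488 kg m^2; centre at d = 0.215 + 0.11 = 0.325 m, so the parallel axis theorem gives I = 0.015488 + (3.2)(0.325)² = 0.35349 kg m^2.
Spherical shell: I_cm = (2/3)MR² = (2/3)(4.7)(0.42)² = 0.55272 kg m^2; centre at d = 0.215 + 0.11 + 0.11 + 0.42 = 0.855 m, so the parallel axis theorem gives I = 0.55272 + (4.7)(0.855)² = 3.9885 kg m^2.
Total I = 0.020031 + 0.35349 + 3.9885 = 4.3621 kg m^2.

4.36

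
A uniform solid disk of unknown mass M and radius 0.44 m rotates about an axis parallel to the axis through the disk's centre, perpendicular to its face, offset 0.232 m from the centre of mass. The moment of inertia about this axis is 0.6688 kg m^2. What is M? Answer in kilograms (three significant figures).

I = I_cm + Md² = (1/2)MR² + Md² = M·[0.5·(0.44)² + (0.232)²] = M·0.15062.
So M = 0.6688 / 0.15062 = 4.4402 kg.

4.44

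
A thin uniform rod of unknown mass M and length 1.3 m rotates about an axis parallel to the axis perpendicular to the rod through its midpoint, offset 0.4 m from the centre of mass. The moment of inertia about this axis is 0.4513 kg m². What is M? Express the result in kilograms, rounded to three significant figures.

I = I_cm + Md² = (1/12)ML² + Md² = M·[0.0833333·(1.3)² + (0.4)²] = M·0.30083.
So M = 0.4513 / 0.30083 = 1.5002 kg.

1.50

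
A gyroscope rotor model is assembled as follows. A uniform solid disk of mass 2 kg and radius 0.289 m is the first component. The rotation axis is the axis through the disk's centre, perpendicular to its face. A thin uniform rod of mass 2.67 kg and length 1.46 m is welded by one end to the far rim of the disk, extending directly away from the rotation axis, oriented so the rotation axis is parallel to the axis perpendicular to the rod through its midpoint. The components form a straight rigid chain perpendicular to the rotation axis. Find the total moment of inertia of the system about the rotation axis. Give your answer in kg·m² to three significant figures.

Solid disk: I_cm = (1/2)MR² = (1/2)(2)(0.289)² = 0.083521 kg·m²; axis through the centre, so I = 0.083521 kg·m².
Thin rod: I_cm = (1/12)ML² = (1/12)(2.67)(1.46)² = 0.47428 kg·m²; centre at d = 0.289 + 0.73 = 1.019 m, so the parallel axis theorem gives I = 0.47428 + (2.67)(1.019)² = 3.2467 kg·m².
Total I = 0.083521 + 3.2467 = 3.3302 kg·m².

3.33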